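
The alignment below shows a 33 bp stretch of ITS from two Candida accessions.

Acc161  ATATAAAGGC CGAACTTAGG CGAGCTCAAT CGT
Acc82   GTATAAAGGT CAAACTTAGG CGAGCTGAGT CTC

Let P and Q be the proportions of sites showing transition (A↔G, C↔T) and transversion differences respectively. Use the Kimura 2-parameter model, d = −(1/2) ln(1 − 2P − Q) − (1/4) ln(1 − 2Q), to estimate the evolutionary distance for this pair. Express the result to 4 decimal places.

0.2583

Differing sites — 1:A/G (Ti); 10:C/T (Ti); 12:G/A (Ti); 27:C/G (Tv); 29:A/G (Ti); 32:G/T (Tv); 33:T/C (Ti).
Of the 7 differences, 5 transitions and 2 transversions over 33 sites: P = 5/33 = 0.151515, Q = 2/33 = 0.060606.
d = −0.5·ln(0.636364) − 0.25·ln(0.878788) = −0.5·(-0.451985) − 0.25·(-0.129212) = 0.2583.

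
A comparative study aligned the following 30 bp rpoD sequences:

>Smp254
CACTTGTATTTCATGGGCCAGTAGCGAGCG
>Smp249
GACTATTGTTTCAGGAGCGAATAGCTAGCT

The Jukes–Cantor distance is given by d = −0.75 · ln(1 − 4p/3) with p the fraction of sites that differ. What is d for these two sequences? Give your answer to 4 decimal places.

Mismatches occur at site 1 (C/G), site 5 (T/A), site 6 (G/T), site 8 (A/G), site 14 (T/G), site 16 (G/A), site 19 (C/G), site 21 (G/A), site 26 (G/T), site 30 (G/T).
p = 10/30 = 0.333333.
d = −0.75 · ln(1 − (4/3)·0.333333) = −0.75 · ln(0.555556) = −0.75 · (-0.587786) = 0.4408.

0.4408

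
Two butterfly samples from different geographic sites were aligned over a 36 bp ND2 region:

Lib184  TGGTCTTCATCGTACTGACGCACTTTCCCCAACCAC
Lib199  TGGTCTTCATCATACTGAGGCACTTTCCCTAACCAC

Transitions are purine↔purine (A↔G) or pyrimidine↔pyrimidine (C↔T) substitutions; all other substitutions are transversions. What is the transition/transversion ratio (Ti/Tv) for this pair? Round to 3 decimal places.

2.000

Mismatches occur at site 12 (G/A, transition), site 19 (C/G, transversion), site 30 (C/T, transition).
Of the 3 differences, 2 transitions and 1 transversion, so Ti/Tv = 2/1 = 2.000.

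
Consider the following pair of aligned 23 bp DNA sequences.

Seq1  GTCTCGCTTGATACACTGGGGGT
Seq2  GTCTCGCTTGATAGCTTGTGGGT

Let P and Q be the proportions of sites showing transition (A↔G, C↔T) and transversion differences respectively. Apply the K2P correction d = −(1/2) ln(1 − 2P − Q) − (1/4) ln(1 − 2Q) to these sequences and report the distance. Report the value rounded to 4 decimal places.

0.1981

Mismatches occur at site 14 (C↔G, transversion), site 15 (A↔C, transversion), site 16 (C↔T, transition), site 19 (G↔T, transversion).
Of the 4 differences, 1 transition and 3 transversions over 23 sites: P = 1/23 = 0.043478, Q = 3/23 = 0.130435.
d = −0.5·ln(0.782609) − 0.25·ln(0.739130) = −0.5·(-0.245122) − 0.25·(-0.302281) = 0.1981.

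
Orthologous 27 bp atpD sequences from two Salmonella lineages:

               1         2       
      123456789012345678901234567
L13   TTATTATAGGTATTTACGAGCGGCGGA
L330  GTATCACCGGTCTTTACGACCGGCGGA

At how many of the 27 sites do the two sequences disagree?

6

The sequences differ at positions 1 (T/G), 5 (T/C), 7 (T/C), 8 (A/C), 12 (A/C), 20 (G/C).
That gives 6 mismatches out of 27 aligned sites, so the Hamming distance is 6.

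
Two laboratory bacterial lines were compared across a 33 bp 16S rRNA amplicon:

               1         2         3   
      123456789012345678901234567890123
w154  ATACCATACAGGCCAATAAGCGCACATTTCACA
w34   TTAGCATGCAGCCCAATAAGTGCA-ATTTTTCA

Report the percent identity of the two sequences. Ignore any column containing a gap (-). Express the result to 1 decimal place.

78.1%

Excluding the 1 gap column leaves 32 comparable sites.
Mismatches occur at site 1 (A→T), site 4 (C→G), site 8 (A→G), site 12 (G→C), site 21 (C→T), site 30 (C→T), site 31 (A→T).
25 of the 32 comparable sites match, so the percent identity is 25/32 × 100 = 78.1%.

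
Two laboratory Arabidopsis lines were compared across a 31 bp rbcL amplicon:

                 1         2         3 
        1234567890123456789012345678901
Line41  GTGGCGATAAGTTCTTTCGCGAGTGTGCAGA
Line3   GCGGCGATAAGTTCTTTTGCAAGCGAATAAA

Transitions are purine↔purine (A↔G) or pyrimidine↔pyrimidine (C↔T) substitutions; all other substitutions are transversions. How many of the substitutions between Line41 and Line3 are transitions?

7

The sequences differ at positions 2 (T/C, transition), 18 (C/T, transition), 21 (G/A, transition), 24 (T/C, transition), 26 (T/A, transversion), 27 (G/A, transition), 28 (C/T, transition), 30 (G/A, transition).
Of the 8 differences, 7 transitions and 1 transversion, so the answer is 7.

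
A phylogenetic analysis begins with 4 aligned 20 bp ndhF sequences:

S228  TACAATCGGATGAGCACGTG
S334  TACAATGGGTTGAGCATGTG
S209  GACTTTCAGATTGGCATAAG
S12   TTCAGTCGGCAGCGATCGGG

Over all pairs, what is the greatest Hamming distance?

Pairwise Hamming distances:
  S228 vs S334: 3
  S228 vs S209: 9
  S228 vs S12: 8
  S334 vs S209: 10
  S334 vs S12: 10
  S209 vs S12: 14
The largest is 14, between S209 and S12.

14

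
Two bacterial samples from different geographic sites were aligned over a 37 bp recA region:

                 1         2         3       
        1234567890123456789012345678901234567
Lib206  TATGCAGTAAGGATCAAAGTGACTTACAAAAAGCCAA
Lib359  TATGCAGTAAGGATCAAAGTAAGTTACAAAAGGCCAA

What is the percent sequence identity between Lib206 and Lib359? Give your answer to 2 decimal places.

91.89%

The sequences differ at positions 21 (G/A), 23 (C/G), 32 (A/G).
34 of the 37 sites match, so the percent identity is 34/37 × 100 = 91.89%.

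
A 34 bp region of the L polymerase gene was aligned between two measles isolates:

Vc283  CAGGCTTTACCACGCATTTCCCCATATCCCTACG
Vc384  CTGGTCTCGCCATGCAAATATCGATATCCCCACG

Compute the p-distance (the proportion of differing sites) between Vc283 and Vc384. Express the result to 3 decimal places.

Differing sites — 2:A/T; 5:C/T; 6:T/C; 8:T/C; 9:A/G; 13:C/T; 17:T/A; 18:T/A; 20:C/A; 21:C/T; 23:C/G; 31:T/C.
There are 12 differences over 34 sites, so p = 12/34 = 0.353.

0.353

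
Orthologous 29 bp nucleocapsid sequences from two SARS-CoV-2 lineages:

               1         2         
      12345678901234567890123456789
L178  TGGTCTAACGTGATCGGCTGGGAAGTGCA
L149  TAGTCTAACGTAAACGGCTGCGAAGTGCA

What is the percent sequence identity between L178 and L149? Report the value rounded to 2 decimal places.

Differing sites — 2:G/A; 12:G/A; 14:T/A; 21:G/C.
25 of the 29 sites match, so the percent identity is 25/29 × 100 = 86.21%.

86.21%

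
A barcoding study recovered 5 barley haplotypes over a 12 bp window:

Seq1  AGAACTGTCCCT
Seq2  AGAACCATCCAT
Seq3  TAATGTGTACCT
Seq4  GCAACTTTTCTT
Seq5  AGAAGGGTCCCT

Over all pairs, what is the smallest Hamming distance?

Pairwise Hamming distances:
  Seq1 vs Seq2: 3
  Seq1 vs Seq3: 5
  Seq1 vs Seq4: 5
  Seq1 vs Seq5: 2
  Seq2 vs Seq3: 8
  Seq2 vs Seq4: 6
  Seq2 vs Seq5: 4
  Seq3 vs Seq4: 7
  Seq3 vs Seq5: 5
  Seq4 vs Seq5: 7
The smallest is 2, between Seq1 and Seq5.

2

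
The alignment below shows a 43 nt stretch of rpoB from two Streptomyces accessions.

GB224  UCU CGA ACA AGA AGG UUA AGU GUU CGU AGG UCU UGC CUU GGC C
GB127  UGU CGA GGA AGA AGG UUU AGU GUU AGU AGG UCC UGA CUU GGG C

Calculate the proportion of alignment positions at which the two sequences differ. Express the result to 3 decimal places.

The sequences differ at positions 2 (C/G), 7 (A/G), 8 (C/G), 18 (A/U), 25 (C/A), 33 (U/C), 36 (C/A), 42 (C/G).
There are 8 differences over 43 sites, so p = 8/43 = 0.186.

0.186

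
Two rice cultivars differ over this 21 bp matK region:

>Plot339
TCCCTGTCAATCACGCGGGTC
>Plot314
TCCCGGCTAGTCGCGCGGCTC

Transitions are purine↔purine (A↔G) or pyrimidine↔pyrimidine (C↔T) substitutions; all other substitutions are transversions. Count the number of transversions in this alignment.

Differing sites — 5:T/G (Tv); 7:T/C (Ti); 8:C/T (Ti); 10:A/G (Ti); 13:A/G (Ti); 19:G/C (Tv).
Of the 6 differences, 4 transitions and 2 transversions, so the answer is 2.

2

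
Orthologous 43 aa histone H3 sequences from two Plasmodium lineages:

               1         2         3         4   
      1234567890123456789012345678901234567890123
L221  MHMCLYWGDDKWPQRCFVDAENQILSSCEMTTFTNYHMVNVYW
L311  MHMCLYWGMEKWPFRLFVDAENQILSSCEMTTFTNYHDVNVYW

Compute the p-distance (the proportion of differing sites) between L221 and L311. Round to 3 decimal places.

Mismatches occur at site 9 (D↔M), site 10 (D↔E), site 14 (Q↔F), site 16 (C↔L), site 38 (M↔D).
There are 5 differences over 43 sites, so p = 5/43 = 0.116.

0.116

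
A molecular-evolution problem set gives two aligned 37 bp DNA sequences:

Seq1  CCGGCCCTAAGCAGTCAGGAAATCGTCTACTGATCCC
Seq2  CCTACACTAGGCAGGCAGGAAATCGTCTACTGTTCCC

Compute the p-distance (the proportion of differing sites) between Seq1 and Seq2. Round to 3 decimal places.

0.162

Mismatches occur at site 3 (G↔T), site 4 (G↔A), site 6 (C↔A), site 10 (A↔G), site 15 (T↔G), site 33 (A↔T).
There are 6 differences over 37 sites, so p = 6/37 = 0.162.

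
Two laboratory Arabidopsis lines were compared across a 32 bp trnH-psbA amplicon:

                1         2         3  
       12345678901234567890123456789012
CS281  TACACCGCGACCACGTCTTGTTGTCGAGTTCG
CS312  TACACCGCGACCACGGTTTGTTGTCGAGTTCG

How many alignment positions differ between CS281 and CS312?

The sequences differ at positions 16 (T/G), 17 (C/T).
That gives 2 mismatches out of 32 aligned sites, so the Hamming distance is 2.

2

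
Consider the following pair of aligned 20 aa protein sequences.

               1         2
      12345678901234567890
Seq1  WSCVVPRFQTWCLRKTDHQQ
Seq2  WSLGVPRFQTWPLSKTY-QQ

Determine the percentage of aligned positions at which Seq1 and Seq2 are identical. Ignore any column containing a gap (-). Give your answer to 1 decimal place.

Excluding the 1 gap column leaves 19 comparable sites.
The sequences differ at positions 3 (C/L), 4 (V/G), 12 (C/P), 14 (R/S), 17 (D/Y).
14 of the 19 comparable sites match, so the percent identity is 14/19 × 100 = 73.7%.

73.7%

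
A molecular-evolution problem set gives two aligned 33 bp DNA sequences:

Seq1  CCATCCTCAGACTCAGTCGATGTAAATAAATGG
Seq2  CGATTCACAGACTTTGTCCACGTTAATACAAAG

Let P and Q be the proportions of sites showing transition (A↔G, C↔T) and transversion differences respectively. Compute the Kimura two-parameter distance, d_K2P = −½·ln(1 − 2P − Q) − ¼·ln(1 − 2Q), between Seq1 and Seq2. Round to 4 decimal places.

The sequences differ at positions 2 (C/G, transversion), 5 (C/T, transition), 7 (T/A, transversion), 14 (C/T, transition), 15 (A/T, transversion), 19 (G/C, transversion), 21 (T/C, transition), 24 (A/T, transversion), 29 (A/C, transversion), 31 (T/A, transversion), 32 (G/A, transition).
Of the 11 differences, 4 transitions and 7 transversions over 33 sites: P = 4/33 = 0.121212, Q = 7/33 = 0.212121.
d = −0.5·ln(0.545455) − 0.25·ln(0.575758) = −0.5·(-0.606135) − 0.25·(-0.552068) = 0.4411.

0.4411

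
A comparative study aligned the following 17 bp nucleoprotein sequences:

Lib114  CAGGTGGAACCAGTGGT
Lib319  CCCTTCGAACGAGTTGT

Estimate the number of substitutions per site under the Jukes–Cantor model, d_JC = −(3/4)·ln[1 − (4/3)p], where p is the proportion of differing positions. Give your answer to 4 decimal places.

0.4770

Differing sites — 2:A/C; 3:G/C; 4:G/T; 6:G/C; 11:C/G; 15:G/T.
p = 6/17 = 0.352941.
d = −0.75 · ln(1 − (4/3)·0.352941) = −0.75 · ln(0.529412) = −0.75 · (-0.635988) = 0.4770.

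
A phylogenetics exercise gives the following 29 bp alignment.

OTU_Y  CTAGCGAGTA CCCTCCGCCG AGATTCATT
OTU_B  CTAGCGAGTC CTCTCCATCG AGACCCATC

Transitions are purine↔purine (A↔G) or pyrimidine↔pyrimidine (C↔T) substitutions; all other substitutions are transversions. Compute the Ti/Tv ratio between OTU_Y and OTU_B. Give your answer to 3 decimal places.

Differing sites — 10:A/C (Tv); 12:C/T (Ti); 17:G/A (Ti); 18:C/T (Ti); 24:T/C (Ti); 25:T/C (Ti); 29:T/C (Ti).
Of the 7 differences, 6 transitions and 1 transversion, so Ti/Tv = 6/1 = 6.000.

6.000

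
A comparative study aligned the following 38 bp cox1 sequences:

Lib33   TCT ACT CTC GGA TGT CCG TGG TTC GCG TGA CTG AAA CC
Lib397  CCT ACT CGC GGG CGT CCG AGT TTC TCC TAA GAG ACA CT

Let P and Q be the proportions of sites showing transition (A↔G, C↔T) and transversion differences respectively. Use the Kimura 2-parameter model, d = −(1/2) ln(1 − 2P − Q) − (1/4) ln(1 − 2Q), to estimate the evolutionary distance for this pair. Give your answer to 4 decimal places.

0.4576

Mismatches occur at site 1 (T→C, transition), site 8 (T→G, transversion), site 12 (A→G, transition), site 13 (T→C, transition), site 19 (T→A, transversion), site 21 (G→T, transversion), site 25 (G→T, transversion), site 27 (G→C, transversion), site 29 (G→A, transition), site 31 (C→G, transversion), site 32 (T→A, transversion), site 35 (A→C, transversion), site 38 (C→T, transition).
Of the 13 differences, 5 transitions and 8 transversions over 38 sites: P = 5/38 = 0.131579, Q = 8/38 = 0.210526.
d = −0.5·ln(0.526316) − 0.25·ln(0.578948) = −0.5·(-0.641853) − 0.25·(-0.546543) = 0.4576.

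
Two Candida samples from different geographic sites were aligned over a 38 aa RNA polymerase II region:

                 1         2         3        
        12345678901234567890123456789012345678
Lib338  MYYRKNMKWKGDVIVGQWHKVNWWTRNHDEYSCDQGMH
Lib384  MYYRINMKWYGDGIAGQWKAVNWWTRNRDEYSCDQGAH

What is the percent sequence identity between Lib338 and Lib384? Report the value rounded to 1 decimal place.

78.9%

The sequences differ at positions 5 (K/I), 10 (K/Y), 13 (V/G), 15 (V/A), 19 (H/K), 20 (K/A), 28 (H/R), 37 (M/A).
30 of the 38 sites match, so the percent identity is 30/38 × 100 = 78.9%.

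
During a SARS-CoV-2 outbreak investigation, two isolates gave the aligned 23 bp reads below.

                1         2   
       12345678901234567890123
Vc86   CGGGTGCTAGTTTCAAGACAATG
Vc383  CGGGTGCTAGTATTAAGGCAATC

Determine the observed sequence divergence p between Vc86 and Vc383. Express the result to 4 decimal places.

0.1739

Mismatches occur at site 12 (T→A), site 14 (C→T), site 18 (A→G), site 23 (G→C).
There are 4 differences over 23 sites, so p = 4/23 = 0.1739.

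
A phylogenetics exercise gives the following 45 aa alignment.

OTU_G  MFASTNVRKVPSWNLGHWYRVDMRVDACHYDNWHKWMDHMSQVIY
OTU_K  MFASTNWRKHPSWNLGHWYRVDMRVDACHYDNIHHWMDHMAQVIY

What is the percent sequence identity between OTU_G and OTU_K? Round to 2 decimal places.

Differing sites — 7:V/W; 10:V/H; 33:W/I; 35:K/H; 41:S/A.
40 of the 45 sites match, so the percent identity is 40/45 × 100 = 88.89%.

88.89%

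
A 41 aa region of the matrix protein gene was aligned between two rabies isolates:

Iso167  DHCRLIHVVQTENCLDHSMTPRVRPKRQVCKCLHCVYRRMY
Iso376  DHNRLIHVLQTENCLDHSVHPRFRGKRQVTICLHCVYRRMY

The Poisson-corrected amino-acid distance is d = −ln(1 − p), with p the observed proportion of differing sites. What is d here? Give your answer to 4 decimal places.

Mismatches occur at site 3 (C/N), site 9 (V/L), site 19 (M/V), site 20 (T/H), site 23 (V/F), site 25 (P/G), site 30 (C/T), site 31 (K/I).
p = 8/41 = 0.195122.
d = −ln(1 − 0.195122) = −ln(0.804878) = 0.2171.

0.2171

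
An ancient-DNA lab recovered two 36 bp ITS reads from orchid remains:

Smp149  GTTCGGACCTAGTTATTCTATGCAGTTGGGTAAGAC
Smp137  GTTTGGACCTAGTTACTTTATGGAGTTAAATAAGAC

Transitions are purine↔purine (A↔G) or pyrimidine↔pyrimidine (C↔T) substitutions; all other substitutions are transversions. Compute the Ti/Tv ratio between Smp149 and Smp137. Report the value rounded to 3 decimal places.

6.000

Differing sites — 4:C/T (Ti); 16:T/C (Ti); 18:C/T (Ti); 23:C/G (Tv); 28:G/A (Ti); 29:G/A (Ti); 30:G/A (Ti).
Of the 7 differences, 6 transitions and 1 transversion, so Ti/Tv = 6/1 = 6.000.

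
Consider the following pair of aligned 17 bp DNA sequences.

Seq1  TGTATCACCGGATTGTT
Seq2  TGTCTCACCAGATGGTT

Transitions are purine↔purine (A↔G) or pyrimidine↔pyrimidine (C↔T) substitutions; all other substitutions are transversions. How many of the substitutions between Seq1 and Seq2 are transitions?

The sequences differ at positions 4 (A/C, transversion), 10 (G/A, transition), 14 (T/G, transversion).
Of the 3 differences, 1 transition and 2 transversions, so the answer is 1.

1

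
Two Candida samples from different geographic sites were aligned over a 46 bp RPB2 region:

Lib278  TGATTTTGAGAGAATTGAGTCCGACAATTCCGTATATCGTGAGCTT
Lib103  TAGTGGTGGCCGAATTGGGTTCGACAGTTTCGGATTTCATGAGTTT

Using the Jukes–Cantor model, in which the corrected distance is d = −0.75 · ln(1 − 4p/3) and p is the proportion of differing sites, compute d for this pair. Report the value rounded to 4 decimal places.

The sequences differ at positions 2 (G/A), 3 (A/G), 5 (T/G), 6 (T/G), 9 (A/G), 10 (G/C), 11 (A/C), 18 (A/G), 21 (C/T), 27 (A/G), 30 (C/T), 33 (T/G), 36 (A/T), 39 (G/A), 44 (C/T).
p = 15/46 = 0.326087.
d = −0.75 · ln(1 − (4/3)·0.326087) = −0.75 · ln(0.565217) = −0.75 · (-0.570546) = 0.4279.

0.4279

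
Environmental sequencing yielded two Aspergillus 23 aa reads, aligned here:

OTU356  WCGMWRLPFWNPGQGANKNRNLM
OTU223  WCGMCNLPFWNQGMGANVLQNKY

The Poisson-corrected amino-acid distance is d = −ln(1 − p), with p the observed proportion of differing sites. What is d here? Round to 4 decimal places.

0.4964

Differing sites — 5:W/C; 6:R/N; 12:P/Q; 14:Q/M; 18:K/V; 19:N/L; 20:R/Q; 22:L/K; 23:M/Y.
p = 9/23 = 0.391304.
d = −ln(1 − 0.391304) = −ln(0.608696) = 0.4964.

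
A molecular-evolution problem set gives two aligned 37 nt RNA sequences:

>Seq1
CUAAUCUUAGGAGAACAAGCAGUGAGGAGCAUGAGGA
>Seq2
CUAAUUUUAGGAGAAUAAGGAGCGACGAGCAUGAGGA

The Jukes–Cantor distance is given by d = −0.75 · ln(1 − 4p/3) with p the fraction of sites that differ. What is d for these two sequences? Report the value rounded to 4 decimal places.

0.1490

Differing sites — 6:C/U; 16:C/U; 20:C/G; 23:U/C; 26:G/C.
p = 5/37 = 0.135135.
d = −0.75 · ln(1 − (4/3)·0.135135) = −0.75 · ln(0.819820) = −0.75 · (-0.198670) = 0.1490.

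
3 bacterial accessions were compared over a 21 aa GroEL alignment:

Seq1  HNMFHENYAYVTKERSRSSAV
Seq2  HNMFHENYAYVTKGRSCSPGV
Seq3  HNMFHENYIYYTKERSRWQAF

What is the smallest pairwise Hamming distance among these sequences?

4

Pairwise Hamming distances:
  Seq1 vs Seq2: 4
  Seq1 vs Seq3: 5
  Seq2 vs Seq3: 8
The smallest is 4, between Seq1 and Seq2.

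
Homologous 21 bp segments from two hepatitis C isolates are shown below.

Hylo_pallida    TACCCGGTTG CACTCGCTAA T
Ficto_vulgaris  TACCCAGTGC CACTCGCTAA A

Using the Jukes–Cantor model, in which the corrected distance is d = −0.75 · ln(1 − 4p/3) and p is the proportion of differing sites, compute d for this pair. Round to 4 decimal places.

Differing sites — 6:G/A; 9:T/G; 10:G/C; 21:T/A.
p = 4/21 = 0.190476.
d = −0.75 · ln(1 − (4/3)·0.190476) = −0.75 · ln(0.746032) = −0.75 · (-0.292987) = 0.2197.

0.2197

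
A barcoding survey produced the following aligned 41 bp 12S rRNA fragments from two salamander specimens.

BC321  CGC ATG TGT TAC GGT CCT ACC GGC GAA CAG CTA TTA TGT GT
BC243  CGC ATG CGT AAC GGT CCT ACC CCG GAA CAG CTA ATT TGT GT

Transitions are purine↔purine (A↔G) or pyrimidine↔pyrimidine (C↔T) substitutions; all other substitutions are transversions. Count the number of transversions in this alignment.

Mismatches occur at site 7 (T↔C, transition), site 10 (T↔A, transversion), site 22 (G↔C, transversion), site 23 (G↔C, transversion), site 24 (C↔G, transversion), site 34 (T↔A, transversion), site 36 (A↔T, transversion).
Of the 7 differences, 1 transition and 6 transversions, so the answer is 6.

6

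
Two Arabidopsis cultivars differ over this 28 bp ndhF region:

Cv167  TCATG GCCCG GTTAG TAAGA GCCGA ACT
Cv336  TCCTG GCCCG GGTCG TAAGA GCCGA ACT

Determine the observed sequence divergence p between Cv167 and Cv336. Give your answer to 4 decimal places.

Differing sites — 3:A/C; 12:T/G; 14:A/C.
There are 3 differences over 28 sites, so p = 3/28 = 0.1071.

0.1071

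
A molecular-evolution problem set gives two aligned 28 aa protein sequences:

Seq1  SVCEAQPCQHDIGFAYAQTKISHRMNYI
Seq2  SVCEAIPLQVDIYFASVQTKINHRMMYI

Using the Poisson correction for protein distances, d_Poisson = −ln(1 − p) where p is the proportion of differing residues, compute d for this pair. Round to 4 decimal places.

0.3365

Mismatches occur at site 6 (Q↔I), site 8 (C↔L), site 10 (H↔V), site 13 (G↔Y), site 16 (Y↔S), site 17 (A↔V), site 22 (S↔N), site 26 (N↔M).
p = 8/28 = 0.285714.
d = −ln(1 − 0.285714) = −ln(0.714286) = 0.3365.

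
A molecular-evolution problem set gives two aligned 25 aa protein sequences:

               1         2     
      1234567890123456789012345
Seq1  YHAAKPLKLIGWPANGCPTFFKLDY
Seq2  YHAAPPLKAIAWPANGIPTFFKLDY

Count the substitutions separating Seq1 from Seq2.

Differing sites — 5:K/P; 9:L/A; 11:G/A; 17:C/I.
That gives 4 mismatches out of 25 aligned sites, so the Hamming distance is 4.

4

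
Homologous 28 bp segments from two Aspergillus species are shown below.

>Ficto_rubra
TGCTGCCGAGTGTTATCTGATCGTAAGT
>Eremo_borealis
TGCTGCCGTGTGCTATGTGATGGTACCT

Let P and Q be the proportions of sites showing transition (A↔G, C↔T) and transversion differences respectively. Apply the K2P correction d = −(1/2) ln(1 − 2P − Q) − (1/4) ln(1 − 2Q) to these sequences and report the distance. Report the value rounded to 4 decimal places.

Mismatches occur at site 9 (A→T, transversion), site 13 (T→C, transition), site 17 (C→G, transversion), site 22 (C→G, transversion), site 26 (A→C, transversion), site 27 (G→C, transversion).
Of the 6 differences, 1 transition and 5 transversions over 28 sites: P = 1/28 = 0.035714, Q = 5/28 = 0.178571.
d = −0.5·ln(0.750001) − 0.25·ln(0.642858) = −0.5·(-0.287681) − 0.25·(-0.441831) = 0.2543.

0.2543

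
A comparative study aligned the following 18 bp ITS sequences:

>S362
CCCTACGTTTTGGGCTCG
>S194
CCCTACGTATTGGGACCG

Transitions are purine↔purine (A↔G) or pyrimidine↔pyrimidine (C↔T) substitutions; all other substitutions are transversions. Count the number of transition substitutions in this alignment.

The sequences differ at positions 9 (T/A, transversion), 15 (C/A, transversion), 16 (T/C, transition).
Of the 3 differences, 1 transition and 2 transversions, so the answer is 1.

1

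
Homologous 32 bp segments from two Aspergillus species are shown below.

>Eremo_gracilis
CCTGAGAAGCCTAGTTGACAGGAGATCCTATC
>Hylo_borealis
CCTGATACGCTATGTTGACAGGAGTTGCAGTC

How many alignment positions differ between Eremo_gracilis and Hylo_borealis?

9

Differing sites — 6:G/T; 8:A/C; 11:C/T; 12:T/A; 13:A/T; 25:A/T; 27:C/G; 29:T/A; 30:A/G.
That gives 9 mismatches out of 32 aligned sites, so the Hamming distance is 9.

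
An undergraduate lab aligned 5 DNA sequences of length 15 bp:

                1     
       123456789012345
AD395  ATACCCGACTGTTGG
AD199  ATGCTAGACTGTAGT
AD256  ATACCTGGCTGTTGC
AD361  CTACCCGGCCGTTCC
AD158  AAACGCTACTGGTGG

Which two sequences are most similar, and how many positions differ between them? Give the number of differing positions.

Pairwise Hamming distances:
  AD395 vs AD199: 5
  AD395 vs AD256: 3
  AD395 vs AD361: 5
  AD395 vs AD158: 4
  AD199 vs AD256: 6
  AD199 vs AD361: 9
  AD199 vs AD158: 8
  AD256 vs AD361: 4
  AD256 vs AD158: 7
  AD361 vs AD158: 9
The smallest is 3, between AD395 and AD256.

3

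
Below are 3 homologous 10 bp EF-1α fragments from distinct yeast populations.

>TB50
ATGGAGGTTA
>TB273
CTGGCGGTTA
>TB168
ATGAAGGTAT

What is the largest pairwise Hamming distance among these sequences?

Pairwise Hamming distances:
  TB50 vs TB273: 2
  TB50 vs TB168: 3
  TB273 vs TB168: 5
The largest is 5, between TB273 and TB168.

5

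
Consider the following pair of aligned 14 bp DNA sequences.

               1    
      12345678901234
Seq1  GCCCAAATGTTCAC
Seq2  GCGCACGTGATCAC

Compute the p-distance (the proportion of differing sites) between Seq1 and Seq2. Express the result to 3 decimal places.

Differing sites — 3:C/G; 6:A/C; 7:A/G; 10:T/A.
There are 4 differences over 14 sites, so p = 4/14 = 0.286.

0.286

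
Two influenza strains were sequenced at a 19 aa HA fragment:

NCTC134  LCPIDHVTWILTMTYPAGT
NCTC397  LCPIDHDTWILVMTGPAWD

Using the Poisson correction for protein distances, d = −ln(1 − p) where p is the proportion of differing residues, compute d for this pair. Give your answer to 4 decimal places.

The sequences differ at positions 7 (V/D), 12 (T/V), 15 (Y/G), 18 (G/W), 19 (T/D).
p = 5/19 = 0.263158.
d = −ln(1 − 0.263158) = −ln(0.736842) = 0.3054.

0.3054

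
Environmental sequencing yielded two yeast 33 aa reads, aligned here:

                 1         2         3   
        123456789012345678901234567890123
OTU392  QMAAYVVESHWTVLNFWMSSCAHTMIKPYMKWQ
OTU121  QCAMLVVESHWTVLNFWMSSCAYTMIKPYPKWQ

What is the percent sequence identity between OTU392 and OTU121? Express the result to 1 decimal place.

84.8%

The sequences differ at positions 2 (M/C), 4 (A/M), 5 (Y/L), 23 (H/Y), 30 (M/P).
28 of the 33 sites match, so the percent identity is 28/33 × 100 = 84.8%.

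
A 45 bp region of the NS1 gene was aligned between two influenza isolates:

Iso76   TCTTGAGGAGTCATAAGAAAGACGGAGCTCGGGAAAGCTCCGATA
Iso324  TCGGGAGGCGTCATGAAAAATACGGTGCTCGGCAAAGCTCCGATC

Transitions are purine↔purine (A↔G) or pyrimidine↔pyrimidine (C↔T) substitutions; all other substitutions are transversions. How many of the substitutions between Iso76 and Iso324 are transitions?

Mismatches occur at site 3 (T/G, transversion), site 4 (T/G, transversion), site 9 (A/C, transversion), site 15 (A/G, transition), site 17 (G/A, transition), site 21 (G/T, transversion), site 26 (A/T, transversion), site 33 (G/C, transversion), site 45 (A/C, transversion).
Of the 9 differences, 2 transitions and 7 transversions, so the answer is 2.

2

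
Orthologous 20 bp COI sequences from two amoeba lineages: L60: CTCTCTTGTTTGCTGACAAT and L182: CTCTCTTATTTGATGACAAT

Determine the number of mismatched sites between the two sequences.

Differing sites — 8:G/A; 13:C/A.
That gives 2 mismatches out of 20 aligned sites, so the Hamming distance is 2.

2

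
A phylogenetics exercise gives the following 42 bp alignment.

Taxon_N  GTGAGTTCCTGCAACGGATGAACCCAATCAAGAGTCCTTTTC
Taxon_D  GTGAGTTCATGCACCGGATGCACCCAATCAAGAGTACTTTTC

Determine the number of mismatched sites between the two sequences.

4

Mismatches occur at site 9 (C→A), site 14 (A→C), site 21 (A→C), site 36 (C→A).
That gives 4 mismatches out of 42 aligned sites, so the Hamming distance is 4.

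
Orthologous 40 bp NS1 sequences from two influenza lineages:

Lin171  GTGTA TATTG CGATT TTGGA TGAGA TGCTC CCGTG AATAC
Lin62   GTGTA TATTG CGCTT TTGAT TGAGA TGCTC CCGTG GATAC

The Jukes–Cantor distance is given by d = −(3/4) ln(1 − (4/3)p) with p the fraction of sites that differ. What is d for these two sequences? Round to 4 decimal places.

Differing sites — 13:A/C; 19:G/A; 20:A/T; 36:A/G.
p = 4/40 = 0.100000.
d = −0.75 · ln(1 − (4/3)·0.100000) = −0.75 · ln(0.866667) = −0.75 · (-0.143100) = 0.1073.

0.1073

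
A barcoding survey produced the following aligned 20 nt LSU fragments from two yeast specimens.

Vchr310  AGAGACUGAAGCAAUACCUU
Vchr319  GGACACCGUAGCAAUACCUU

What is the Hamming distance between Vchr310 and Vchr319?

4

Mismatches occur at site 1 (A↔G), site 4 (G↔C), site 7 (U↔C), site 9 (A↔U).
That gives 4 mismatches out of 20 aligned sites, so the Hamming distance is 4.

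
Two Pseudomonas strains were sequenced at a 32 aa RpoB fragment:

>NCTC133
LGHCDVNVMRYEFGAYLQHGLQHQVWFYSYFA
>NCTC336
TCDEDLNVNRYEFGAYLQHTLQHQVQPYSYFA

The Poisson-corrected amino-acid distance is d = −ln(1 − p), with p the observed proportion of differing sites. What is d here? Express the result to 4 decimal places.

0.3302

The sequences differ at positions 1 (L/T), 2 (G/C), 3 (H/D), 4 (C/E), 6 (V/L), 9 (M/N), 20 (G/T), 26 (W/Q), 27 (F/P).
p = 9/32 = 0.281250.
d = −ln(1 − 0.281250) = −ln(0.718750) = 0.3302.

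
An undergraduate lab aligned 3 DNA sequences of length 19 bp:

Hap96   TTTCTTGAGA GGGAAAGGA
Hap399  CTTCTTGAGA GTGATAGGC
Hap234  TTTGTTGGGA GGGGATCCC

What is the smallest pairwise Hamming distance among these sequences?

Pairwise Hamming distances:
  Hap96 vs Hap399: 4
  Hap96 vs Hap234: 7
  Hap399 vs Hap234: 9
The smallest is 4, between Hap96 and Hap399.

4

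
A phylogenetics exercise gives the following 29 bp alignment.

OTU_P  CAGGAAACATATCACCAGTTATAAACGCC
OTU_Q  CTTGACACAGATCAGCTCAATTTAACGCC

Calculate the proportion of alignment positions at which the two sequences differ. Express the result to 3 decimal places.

The sequences differ at positions 2 (A/T), 3 (G/T), 6 (A/C), 10 (T/G), 15 (C/G), 17 (A/T), 18 (G/C), 19 (T/A), 20 (T/A), 21 (A/T), 23 (A/T).
There are 11 differences over 29 sites, so p = 11/29 = 0.379.

0.379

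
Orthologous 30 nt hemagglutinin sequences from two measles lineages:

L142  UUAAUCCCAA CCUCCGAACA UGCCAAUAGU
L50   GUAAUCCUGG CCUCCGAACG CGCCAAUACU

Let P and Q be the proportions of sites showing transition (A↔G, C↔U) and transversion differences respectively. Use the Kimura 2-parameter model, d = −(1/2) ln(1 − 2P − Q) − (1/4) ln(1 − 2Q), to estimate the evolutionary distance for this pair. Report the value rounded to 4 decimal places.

The sequences differ at positions 1 (U/G, transversion), 8 (C/U, transition), 9 (A/G, transition), 10 (A/G, transition), 20 (A/G, transition), 21 (U/C, transition), 29 (G/C, transversion).
Of the 7 differences, 5 transitions and 2 transversions over 30 sites: P = 5/30 = 0.166667, Q = 2/30 = 0.066667.
d = −0.5·ln(0.599999) − 0.25·ln(0.866666) = −0.5·(-0.510827) − 0.25·(-0.143102) = 0.2912.

0.2912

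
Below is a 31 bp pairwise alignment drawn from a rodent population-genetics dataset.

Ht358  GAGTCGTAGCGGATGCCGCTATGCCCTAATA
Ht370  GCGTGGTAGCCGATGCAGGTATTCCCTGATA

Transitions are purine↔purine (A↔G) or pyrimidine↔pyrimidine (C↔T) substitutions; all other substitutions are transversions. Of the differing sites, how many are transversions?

The sequences differ at positions 2 (A/C, transversion), 5 (C/G, transversion), 11 (G/C, transversion), 17 (C/A, transversion), 19 (C/G, transversion), 23 (G/T, transversion), 28 (A/G, transition).
Of the 7 differences, 1 transition and 6 transversions, so the answer is 6.

6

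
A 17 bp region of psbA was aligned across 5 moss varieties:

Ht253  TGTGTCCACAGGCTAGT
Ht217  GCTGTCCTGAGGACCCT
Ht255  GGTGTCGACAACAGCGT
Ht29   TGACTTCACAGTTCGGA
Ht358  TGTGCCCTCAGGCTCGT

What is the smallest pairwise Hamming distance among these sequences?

3

Pairwise Hamming distances:
  Ht253 vs Ht217: 8
  Ht253 vs Ht255: 7
  Ht253 vs Ht29: 8
  Ht253 vs Ht358: 3
  Ht217 vs Ht255: 8
  Ht217 vs Ht29: 12
  Ht217 vs Ht358: 7
  Ht255 vs Ht29: 11
  Ht255 vs Ht358: 8
  Ht29 vs Ht358: 10
The smallest is 3, between Ht253 and Ht358.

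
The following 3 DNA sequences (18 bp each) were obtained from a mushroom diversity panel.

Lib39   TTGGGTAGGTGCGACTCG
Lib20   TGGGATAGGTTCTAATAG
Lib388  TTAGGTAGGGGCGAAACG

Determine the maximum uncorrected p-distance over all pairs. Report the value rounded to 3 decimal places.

Pairwise Hamming distances:
  Lib39 vs Lib20: 6
  Lib39 vs Lib388: 4
  Lib20 vs Lib388: 8
The largest is 8 mismatches, between Lib20 and Lib388; p = 8/18 = 0.444.

0.444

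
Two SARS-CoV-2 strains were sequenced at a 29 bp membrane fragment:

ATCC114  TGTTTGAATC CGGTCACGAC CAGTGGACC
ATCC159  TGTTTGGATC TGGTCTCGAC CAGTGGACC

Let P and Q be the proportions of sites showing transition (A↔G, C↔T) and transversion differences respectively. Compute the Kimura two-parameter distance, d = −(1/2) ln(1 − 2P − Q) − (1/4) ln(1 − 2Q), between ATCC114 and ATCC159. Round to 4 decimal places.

0.1125

Mismatches occur at site 7 (A→G, transition), site 11 (C→T, transition), site 16 (A→T, transversion).
Of the 3 differences, 2 transitions and 1 transversion over 29 sites: P = 2/29 = 0.068966, Q = 1/29 = 0.034483.
d = −0.5·ln(0.827585) − 0.25·ln(0.931034) = −0.5·(-0.189243) − 0.25·(-0.071459) = 0.1125.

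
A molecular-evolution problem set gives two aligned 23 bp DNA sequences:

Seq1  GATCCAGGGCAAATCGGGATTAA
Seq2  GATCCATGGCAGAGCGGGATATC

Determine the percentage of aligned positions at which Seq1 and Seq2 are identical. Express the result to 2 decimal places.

73.91%

The sequences differ at positions 7 (G/T), 12 (A/G), 14 (T/G), 21 (T/A), 22 (A/T), 23 (A/C).
17 of the 23 sites match, so the percent identity is 17/23 × 100 = 73.91%.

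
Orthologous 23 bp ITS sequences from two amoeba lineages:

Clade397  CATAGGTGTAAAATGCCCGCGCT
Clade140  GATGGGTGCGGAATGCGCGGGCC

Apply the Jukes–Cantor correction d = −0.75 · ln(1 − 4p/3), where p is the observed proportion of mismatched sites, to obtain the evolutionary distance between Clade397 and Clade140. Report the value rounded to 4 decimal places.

Mismatches occur at site 1 (C/G), site 4 (A/G), site 9 (T/C), site 10 (A/G), site 11 (A/G), site 17 (C/G), site 20 (C/G), site 23 (T/C).
p = 8/23 = 0.347826.
d = −0.75 · ln(1 − (4/3)·0.347826) = −0.75 · ln(0.536232) = −0.75 · (-0.623188) = 0.4674.

0.4674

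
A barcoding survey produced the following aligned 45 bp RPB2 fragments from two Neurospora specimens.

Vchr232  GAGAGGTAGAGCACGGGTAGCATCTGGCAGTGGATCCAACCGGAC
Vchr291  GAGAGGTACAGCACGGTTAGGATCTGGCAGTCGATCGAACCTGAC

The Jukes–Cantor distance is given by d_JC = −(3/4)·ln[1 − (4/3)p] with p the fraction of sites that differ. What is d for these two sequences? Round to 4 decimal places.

Mismatches occur at site 9 (G↔C), site 17 (G↔T), site 21 (C↔G), site 32 (G↔C), site 37 (C↔G), site 42 (G↔T).
p = 6/45 = 0.133333.
d = −0.75 · ln(1 − (4/3)·0.133333) = −0.75 · ln(0.822223) = −0.75 · (-0.195744) = 0.1468.

0.1468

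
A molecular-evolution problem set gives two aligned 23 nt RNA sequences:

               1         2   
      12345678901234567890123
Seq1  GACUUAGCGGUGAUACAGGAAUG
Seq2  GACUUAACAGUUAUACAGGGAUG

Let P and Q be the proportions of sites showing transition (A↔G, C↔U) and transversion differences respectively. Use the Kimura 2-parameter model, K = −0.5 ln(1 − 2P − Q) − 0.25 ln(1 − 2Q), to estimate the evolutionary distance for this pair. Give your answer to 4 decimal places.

0.2042

Differing sites — 7:G/A (Ti); 9:G/A (Ti); 12:G/U (Tv); 20:A/G (Ti).
Of the 4 differences, 3 transitions and 1 transversion over 23 sites: P = 3/23 = 0.130435, Q = 1/23 = 0.043478.
d = −0.5·ln(0.695652) − 0.25·ln(0.913044) = −0.5·(-0.362906) − 0.25·(-0.090971) = 0.2042.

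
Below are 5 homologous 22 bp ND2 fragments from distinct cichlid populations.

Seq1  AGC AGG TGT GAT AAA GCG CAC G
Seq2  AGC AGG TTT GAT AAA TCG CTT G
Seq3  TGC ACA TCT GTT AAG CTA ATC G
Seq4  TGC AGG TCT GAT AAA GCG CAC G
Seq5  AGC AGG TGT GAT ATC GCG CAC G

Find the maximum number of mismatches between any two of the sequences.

Pairwise Hamming distances:
  Seq1 vs Seq2: 4
  Seq1 vs Seq3: 11
  Seq1 vs Seq4: 2
  Seq1 vs Seq5: 2
  Seq2 vs Seq3: 11
  Seq2 vs Seq4: 5
  Seq2 vs Seq5: 6
  Seq3 vs Seq4: 9
  Seq3 vs Seq5: 12
  Seq4 vs Seq5: 4
The largest is 12, between Seq3 and Seq5.

12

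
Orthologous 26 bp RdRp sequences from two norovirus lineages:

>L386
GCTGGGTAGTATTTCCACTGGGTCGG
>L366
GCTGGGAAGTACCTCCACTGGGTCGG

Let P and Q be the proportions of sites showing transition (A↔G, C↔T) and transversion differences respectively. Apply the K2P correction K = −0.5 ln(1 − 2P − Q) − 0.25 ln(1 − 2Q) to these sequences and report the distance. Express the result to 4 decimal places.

Differing sites — 7:T/A (Tv); 12:T/C (Ti); 13:T/C (Ti).
Of the 3 differences, 2 transitions and 1 transversion over 26 sites: P = 2/26 = 0.076923, Q = 1/26 = 0.038462.
d = −0.5·ln(0.807692) − 0.25·ln(0.923076) = −0.5·(-0.213574) − 0.25·(-0.080044) = 0.1268.

0.1268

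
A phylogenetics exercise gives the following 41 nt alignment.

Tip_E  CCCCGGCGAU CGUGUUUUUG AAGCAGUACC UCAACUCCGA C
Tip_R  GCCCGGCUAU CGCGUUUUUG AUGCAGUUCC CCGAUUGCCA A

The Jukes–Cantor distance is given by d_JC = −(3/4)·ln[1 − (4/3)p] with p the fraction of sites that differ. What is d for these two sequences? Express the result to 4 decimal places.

Mismatches occur at site 1 (C/G), site 8 (G/U), site 13 (U/C), site 22 (A/U), site 28 (A/U), site 31 (U/C), site 33 (A/G), site 35 (C/U), site 37 (C/G), site 39 (G/C), site 41 (C/A).
p = 11/41 = 0.268293.
d = −0.75 · ln(1 − (4/3)·0.268293) = −0.75 · ln(0.642276) = −0.75 · (-0.442737) = 0.3321.

0.3321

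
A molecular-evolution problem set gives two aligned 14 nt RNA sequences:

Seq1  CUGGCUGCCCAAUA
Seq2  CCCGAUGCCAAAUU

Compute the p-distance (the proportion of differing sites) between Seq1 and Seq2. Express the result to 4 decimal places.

0.3571

Mismatches occur at site 2 (U↔C), site 3 (G↔C), site 5 (C↔A), site 10 (C↔A), site 14 (A↔U).
There are 5 differences over 14 sites, so p = 5/14 = 0.3571.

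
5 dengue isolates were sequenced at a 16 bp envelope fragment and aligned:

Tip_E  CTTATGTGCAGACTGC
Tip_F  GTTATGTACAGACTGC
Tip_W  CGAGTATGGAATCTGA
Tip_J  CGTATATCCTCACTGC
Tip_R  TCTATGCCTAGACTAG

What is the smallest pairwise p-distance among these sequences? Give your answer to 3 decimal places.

0.125

Pairwise Hamming distances:
  Tip_E vs Tip_F: 2
  Tip_E vs Tip_W: 8
  Tip_E vs Tip_J: 5
  Tip_E vs Tip_R: 7
  Tip_F vs Tip_W: 10
  Tip_F vs Tip_J: 6
  Tip_F vs Tip_R: 7
  Tip_W vs Tip_J: 8
  Tip_W vs Tip_R: 12
  Tip_J vs Tip_R: 9
The smallest is 2 mismatches, between Tip_E and Tip_F; p = 2/16 = 0.125.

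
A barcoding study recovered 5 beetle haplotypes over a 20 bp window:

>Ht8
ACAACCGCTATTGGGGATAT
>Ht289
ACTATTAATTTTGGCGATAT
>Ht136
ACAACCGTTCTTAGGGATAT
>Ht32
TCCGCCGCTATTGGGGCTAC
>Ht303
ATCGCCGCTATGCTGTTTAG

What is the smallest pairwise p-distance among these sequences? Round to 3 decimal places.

0.150

Pairwise Hamming distances:
  Ht8 vs Ht289: 7
  Ht8 vs Ht136: 3
  Ht8 vs Ht32: 5
  Ht8 vs Ht303: 9
  Ht289 vs Ht136: 8
  Ht289 vs Ht32: 11
  Ht289 vs Ht303: 15
  Ht136 vs Ht32: 8
  Ht136 vs Ht303: 11
  Ht32 vs Ht303: 8
The smallest is 3 mismatches, between Ht8 and Ht136; p = 3/20 = 0.150.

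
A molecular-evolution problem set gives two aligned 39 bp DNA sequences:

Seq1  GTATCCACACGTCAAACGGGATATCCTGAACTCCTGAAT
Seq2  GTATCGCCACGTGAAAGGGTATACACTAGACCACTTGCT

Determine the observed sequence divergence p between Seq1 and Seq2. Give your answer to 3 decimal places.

Differing sites — 6:C/G; 7:A/C; 13:C/G; 17:C/G; 20:G/T; 24:T/C; 25:C/A; 28:G/A; 29:A/G; 32:T/C; 33:C/A; 36:G/T; 37:A/G; 38:A/C.
There are 14 differences over 39 sites, so p = 14/39 = 0.359.

0.359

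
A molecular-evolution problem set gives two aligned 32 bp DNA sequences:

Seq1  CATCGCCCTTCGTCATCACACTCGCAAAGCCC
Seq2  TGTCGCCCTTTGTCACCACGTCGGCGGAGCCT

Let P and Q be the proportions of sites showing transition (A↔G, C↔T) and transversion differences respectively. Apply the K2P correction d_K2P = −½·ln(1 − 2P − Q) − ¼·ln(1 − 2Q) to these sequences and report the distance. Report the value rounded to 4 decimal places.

The sequences differ at positions 1 (C/T, transition), 2 (A/G, transition), 11 (C/T, transition), 16 (T/C, transition), 20 (A/G, transition), 21 (C/T, transition), 22 (T/C, transition), 23 (C/G, transversion), 26 (A/G, transition), 27 (A/G, transition), 32 (C/T, transition).
Of the 11 differences, 10 transitions and 1 transversion over 32 sites: P = 10/32 = 0.312500, Q = 1/32 = 0.031250.
d = −0.5·ln(0.343750) − 0.25·ln(0.937500) = −0.5·(-1.067841) − 0.25·(-0.064539) = 0.5501.

0.5501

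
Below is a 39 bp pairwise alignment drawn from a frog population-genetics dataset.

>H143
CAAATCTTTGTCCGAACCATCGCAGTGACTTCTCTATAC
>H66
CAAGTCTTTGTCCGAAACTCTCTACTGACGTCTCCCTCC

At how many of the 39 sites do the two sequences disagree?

12

Differing sites — 4:A/G; 17:C/A; 19:A/T; 20:T/C; 21:C/T; 22:G/C; 23:C/T; 25:G/C; 30:T/G; 35:T/C; 36:A/C; 38:A/C.
That gives 12 mismatches out of 39 aligned sites, so the Hamming distance is 12.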